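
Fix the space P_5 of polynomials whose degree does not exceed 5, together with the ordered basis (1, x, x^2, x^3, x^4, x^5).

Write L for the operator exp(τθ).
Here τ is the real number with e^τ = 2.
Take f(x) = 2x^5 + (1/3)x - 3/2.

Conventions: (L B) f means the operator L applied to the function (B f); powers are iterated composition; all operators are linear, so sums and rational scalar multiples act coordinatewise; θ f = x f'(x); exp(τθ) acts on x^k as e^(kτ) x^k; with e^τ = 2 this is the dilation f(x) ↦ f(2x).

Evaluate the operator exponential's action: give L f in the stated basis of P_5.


the image equals g(x) = 64x^5 + (2/3)x - 3/2

exp(τθ) x^k = e^(kτ) x^k; with e^τ = 2 this sends x^k to 2^k x^k
x ↦ 2 x
x^5 ↦ 32 x^5
applying this coordinatewise to f: exp(τθ) f = 64x^5 + (2/3)x - 3/2


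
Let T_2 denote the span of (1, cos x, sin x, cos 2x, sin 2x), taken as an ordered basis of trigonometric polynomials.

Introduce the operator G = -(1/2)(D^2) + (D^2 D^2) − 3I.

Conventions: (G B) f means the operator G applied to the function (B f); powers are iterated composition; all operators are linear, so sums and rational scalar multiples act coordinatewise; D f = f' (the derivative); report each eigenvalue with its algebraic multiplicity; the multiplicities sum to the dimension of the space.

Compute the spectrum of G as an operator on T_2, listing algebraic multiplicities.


image of 1: -3
image of cos x: -(3/2)cos x
image of sin x: -(3/2)sin x
image of cos 2x: 15cos 2x
image of sin 2x: 15sin 2x
the matrix is diagonal; its diagonal is (-3, -3/2, -3/2, 15, 15)
for a triangular matrix the eigenvalues are the diagonal entries, with algebraic multiplicity their repetition count

λ = -3 (multiplicity 1), λ = -3/2 (multiplicity 2), λ = 15 (multiplicity 2)


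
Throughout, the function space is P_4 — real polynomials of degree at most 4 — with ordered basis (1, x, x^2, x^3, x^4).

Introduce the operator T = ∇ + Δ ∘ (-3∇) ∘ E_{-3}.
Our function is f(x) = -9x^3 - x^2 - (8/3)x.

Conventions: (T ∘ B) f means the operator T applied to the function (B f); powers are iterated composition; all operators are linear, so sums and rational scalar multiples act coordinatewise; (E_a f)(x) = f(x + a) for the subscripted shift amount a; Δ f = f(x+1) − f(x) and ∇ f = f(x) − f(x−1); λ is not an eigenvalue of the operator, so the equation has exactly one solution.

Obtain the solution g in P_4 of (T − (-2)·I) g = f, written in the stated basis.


write g with unknown coordinates in the stated basis and equate coefficients in (T − (-2)·I) g = f
solving from the highest basis element down gives g = -(9/2)x^3 + (25/4)x^2 - (329/6)x + 4153/24
check: T g = -(27/2)x^2 + 107x - 4153/12
so T g − (-2)·g = -9x^3 - x^2 - (8/3)x = f ✓

the result is g(x) = -(9/2)x^3 + (25/4)x^2 - (329/6)x + 4153/24


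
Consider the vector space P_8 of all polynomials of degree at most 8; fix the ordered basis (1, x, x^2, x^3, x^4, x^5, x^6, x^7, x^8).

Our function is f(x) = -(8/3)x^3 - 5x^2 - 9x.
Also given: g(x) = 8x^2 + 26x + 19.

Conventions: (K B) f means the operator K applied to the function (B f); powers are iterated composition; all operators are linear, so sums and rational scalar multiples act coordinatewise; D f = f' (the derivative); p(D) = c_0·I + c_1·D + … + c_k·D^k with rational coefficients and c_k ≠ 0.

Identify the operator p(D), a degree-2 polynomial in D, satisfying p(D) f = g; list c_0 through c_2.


c_0 = 0, c_1 = -1, c_2 = -1

D^0 f = -(8/3)x^3 - 5x^2 - 9x
D^1 f = -8x^2 - 10x - 9
D^2 f = -16x - 10
matching coefficients of g against c_0 f + c_1 Df + … from the top degree down determines the c_i
solution: c_0 = 0, c_1 = -1, c_2 = -1


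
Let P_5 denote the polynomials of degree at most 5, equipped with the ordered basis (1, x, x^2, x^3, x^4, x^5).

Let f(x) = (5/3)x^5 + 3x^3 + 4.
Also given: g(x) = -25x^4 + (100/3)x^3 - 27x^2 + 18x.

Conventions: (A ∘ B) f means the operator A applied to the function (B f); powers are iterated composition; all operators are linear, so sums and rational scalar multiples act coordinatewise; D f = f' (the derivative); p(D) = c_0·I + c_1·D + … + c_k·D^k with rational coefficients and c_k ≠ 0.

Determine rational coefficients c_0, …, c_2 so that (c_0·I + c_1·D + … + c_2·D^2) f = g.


c_0 = 0, c_1 = -3, c_2 = 1

D^0 f = (5/3)x^5 + 3x^3 + 4
D^1 f = (25/3)x^4 + 9x^2
D^2 f = (100/3)x^3 + 18x
matching coefficients of g against c_0 f + c_1 Df + … from the top degree down determines the c_i
solution: c_0 = 0, c_1 = -3, c_2 = 1


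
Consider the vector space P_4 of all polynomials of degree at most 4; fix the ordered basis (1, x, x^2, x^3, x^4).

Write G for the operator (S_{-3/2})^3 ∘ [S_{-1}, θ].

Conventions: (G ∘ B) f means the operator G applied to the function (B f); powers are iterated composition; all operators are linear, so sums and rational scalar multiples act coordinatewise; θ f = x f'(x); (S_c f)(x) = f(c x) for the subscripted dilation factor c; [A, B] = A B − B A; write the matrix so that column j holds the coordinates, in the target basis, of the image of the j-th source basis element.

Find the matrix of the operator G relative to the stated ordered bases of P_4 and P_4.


the matrix is [[0, 0, 0, 0, 0]; [0, 0, 0, 0, 0]; [0, 0, 0, 0, 0]; [0, 0, 0, 0, 0]; [0, 0, 0, 0, 0]] (rows listed top to bottom)

image of 1: 0
image of x: 0
image of x^2: 0
image of x^3: 0
image of x^4: 0
each image's coordinates form column j of the matrix


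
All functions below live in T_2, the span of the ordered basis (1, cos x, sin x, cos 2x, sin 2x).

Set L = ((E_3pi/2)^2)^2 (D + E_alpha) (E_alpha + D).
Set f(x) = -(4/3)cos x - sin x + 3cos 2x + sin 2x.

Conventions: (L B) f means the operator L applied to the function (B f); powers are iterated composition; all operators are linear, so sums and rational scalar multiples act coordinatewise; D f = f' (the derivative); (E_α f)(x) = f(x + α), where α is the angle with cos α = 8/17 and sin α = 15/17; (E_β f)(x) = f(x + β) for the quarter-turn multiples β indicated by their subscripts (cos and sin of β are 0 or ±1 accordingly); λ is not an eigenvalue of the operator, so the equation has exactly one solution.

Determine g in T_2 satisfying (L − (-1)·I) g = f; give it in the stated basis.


write g with unknown coordinates in the stated basis and equate coefficients in (L − (-1)·I) g = f
solving from the highest basis element down gives g = (844/1479)cos x - (7/1479)sin x - (6155/19918)cos 2x - (5869/19918)sin 2x
check: L g = -(2816/1479)cos x - (1472/1479)sin x + (65909/19918)cos 2x + (25787/19918)sin 2x
so L g − (-1)·g = -(4/3)cos x - sin x + 3cos 2x + sin 2x = f ✓

the result is g(x) = (844/1479)cos x - (7/1479)sin x - (6155/19918)cos 2x - (5869/19918)sin 2x


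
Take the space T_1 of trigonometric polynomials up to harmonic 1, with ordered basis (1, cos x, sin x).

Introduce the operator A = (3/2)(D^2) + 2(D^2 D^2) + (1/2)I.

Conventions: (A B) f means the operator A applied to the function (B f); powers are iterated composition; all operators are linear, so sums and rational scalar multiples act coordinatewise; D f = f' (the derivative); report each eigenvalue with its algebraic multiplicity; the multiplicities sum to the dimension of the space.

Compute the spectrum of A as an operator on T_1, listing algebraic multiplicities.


λ = 1/2 (multiplicity 1), λ = 1 (multiplicity 2)

image of 1: 1/2
image of cos x: cos x
image of sin x: sin x
the matrix is diagonal; its diagonal is (1/2, 1, 1)
for a triangular matrix the eigenvalues are the diagonal entries, with algebraic multiplicity their repetition count


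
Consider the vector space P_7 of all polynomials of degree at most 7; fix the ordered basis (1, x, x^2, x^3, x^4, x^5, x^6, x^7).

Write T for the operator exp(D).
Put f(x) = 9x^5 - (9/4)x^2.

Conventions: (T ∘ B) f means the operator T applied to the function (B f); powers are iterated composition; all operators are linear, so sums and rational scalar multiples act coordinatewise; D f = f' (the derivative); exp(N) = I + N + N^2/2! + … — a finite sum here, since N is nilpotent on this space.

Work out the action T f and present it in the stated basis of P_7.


order-1 term: 45x^4 - (9/2)x
order-2 term: 90x^3 - 9/4
order-3 term: 90x^2
order-4 term: 45x
order-5 term: 9
the series for exp(D) f terminates at order 5
exp(D) f = 9x^5 + 45x^4 + 90x^3 + (351/4)x^2 + (81/2)x + 27/4

g(x) = 9x^5 + 45x^4 + 90x^3 + (351/4)x^2 + (81/2)x + 27/4


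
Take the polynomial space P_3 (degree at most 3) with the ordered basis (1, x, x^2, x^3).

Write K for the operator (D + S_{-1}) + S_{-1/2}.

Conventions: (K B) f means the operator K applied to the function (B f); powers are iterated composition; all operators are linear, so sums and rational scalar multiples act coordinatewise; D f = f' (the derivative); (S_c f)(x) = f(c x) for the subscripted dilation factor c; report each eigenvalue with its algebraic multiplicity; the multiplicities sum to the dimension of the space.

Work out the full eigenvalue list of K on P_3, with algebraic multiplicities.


image of 1: 2
image of x: -(3/2)x + 1
image of x^2: (5/4)x^2 + 2x
image of x^3: -(9/8)x^3 + 3x^2
the matrix is upper triangular; its diagonal is (2, -3/2, 5/4, -9/8)
for a triangular matrix the eigenvalues are the diagonal entries, with algebraic multiplicity their repetition count

λ = -3/2 (multiplicity 1), λ = -9/8 (multiplicity 1), λ = 5/4 (multiplicity 1), λ = 2 (multiplicity 1)


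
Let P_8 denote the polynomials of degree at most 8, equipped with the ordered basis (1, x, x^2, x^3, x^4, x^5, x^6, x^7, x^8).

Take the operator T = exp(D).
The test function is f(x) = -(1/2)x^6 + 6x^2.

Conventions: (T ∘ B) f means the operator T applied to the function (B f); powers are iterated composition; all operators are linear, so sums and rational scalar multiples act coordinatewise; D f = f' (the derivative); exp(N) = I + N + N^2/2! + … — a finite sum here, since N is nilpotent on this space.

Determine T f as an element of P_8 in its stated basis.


order-1 term: -3x^5 + 12x
order-2 term: -(15/2)x^4 + 6
order-3 term: -10x^3
order-4 term: -(15/2)x^2
order-5 term: -3x
order-6 term: -1/2
the series for exp(D) f terminates at order 6
exp(D) f = -(1/2)x^6 - 3x^5 - (15/2)x^4 - 10x^3 - (3/2)x^2 + 9x + 11/2

the result is g(x) = -(1/2)x^6 - 3x^5 - (15/2)x^4 - 10x^3 - (3/2)x^2 + 9x + 11/2


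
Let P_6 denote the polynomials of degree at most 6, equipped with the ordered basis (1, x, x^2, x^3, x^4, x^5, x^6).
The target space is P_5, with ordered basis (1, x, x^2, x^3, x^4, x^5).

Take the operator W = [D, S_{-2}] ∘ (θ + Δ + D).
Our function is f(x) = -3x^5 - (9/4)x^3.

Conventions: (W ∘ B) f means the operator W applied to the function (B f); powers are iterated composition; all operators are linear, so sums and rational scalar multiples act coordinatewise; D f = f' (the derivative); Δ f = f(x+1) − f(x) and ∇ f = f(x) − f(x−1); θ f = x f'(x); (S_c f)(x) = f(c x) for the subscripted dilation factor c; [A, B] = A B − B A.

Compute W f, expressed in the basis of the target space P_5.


the image equals g(x) = 3600x^4 - 2880x^3 + 1323x^2 - 522x + 261/4

θ f = -15x^5 - (27/4)x^3
Δ f = -15x^4 - 30x^3 - (147/4)x^2 - (87/4)x - 21/4
D f = -15x^4 - (27/4)x^2
(θ + Δ + D) f = -15x^5 - 30x^4 - (147/4)x^3 - (87/2)x^2 - (87/4)x - 21/4
S_{-2} (θ + Δ + D) f = 480x^5 - 480x^4 + 294x^3 - 174x^2 + (87/2)x - 21/4
D S_{-2} (θ + Δ + D) f = 2400x^4 - 1920x^3 + 882x^2 - 348x + 87/2
D (θ + Δ + D) f = -75x^4 - 120x^3 - (441/4)x^2 - 87x - 87/4
S_{-2} D (θ + Δ + D) f = -1200x^4 + 960x^3 - 441x^2 + 174x - 87/4
[D, S_{-2}] (θ + Δ + D) f = 3600x^4 - 2880x^3 + 1323x^2 - 522x + 261/4


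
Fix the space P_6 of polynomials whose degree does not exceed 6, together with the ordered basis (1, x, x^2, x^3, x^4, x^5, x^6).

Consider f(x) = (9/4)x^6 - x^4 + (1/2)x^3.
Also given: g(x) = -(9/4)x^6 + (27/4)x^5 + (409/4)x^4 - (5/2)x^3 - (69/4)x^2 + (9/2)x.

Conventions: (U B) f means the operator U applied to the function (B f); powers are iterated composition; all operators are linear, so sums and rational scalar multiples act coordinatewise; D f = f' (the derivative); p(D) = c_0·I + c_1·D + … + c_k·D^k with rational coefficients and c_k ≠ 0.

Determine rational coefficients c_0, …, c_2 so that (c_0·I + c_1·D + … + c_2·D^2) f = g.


p(D) = -I + (1/2)·D + (3/2)·D^2, i.e. c_0 = -1, c_1 = 1/2, c_2 = 3/2

D^0 f = (9/4)x^6 - x^4 + (1/2)x^3
D^1 f = (27/2)x^5 - 4x^3 + (3/2)x^2
D^2 f = (135/2)x^4 - 12x^2 + 3x
matching coefficients of g against c_0 f + c_1 Df + … from the top degree down determines the c_i
solution: c_0 = -1, c_1 = 1/2, c_2 = 3/2


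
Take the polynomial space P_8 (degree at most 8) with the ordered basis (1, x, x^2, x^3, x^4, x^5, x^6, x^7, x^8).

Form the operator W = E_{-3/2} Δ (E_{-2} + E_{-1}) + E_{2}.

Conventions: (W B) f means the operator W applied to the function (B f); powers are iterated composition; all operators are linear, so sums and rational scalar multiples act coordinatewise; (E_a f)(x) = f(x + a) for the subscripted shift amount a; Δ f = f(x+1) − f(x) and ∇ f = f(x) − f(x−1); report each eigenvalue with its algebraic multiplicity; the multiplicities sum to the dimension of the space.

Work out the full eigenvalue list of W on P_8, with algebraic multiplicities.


λ = 1 (multiplicity 9)

image of 1: 1
image of x: x + 4
image of x^2: x^2 + 8x - 6
image of x^3: x^3 + 12x^2 - 18x + 95/2
image of x^4: x^4 + 16x^3 - 36x^2 + 190x - 129
image of x^5: x^5 + 20x^4 - 60x^3 + 475x^2 - 645x + 4397/8
image of x^6: x^6 + 24x^5 - 90x^4 + 950x^3 - 1935x^2 + (13191/4)x - 14103/8
image of x^7: x^7 + 28x^6 - 126x^5 + (3325/2)x^4 - 4515x^3 + (92337/8)x^2 - (98721/8)x + 209435/32
image of x^8: x^8 + 32x^7 - 168x^6 + 2660x^5 - 9030x^4 + 30779x^3 - (98721/2)x^2 + (209435/4)x - 177897/8
the matrix is upper triangular; its diagonal is (1, 1, 1, 1, 1, 1, 1, 1, 1)
for a triangular matrix the eigenvalues are the diagonal entries, with algebraic multiplicity their repetition count


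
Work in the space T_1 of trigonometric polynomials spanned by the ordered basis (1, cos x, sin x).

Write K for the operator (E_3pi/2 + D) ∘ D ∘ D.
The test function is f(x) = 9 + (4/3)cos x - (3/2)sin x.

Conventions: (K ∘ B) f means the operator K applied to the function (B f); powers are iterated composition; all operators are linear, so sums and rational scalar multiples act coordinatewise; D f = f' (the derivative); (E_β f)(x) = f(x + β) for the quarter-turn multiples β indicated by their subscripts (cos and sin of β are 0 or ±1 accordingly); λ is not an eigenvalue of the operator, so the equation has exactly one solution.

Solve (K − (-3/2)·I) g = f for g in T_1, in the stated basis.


the image equals g(x) = 6 + (8/9)cos x - sin x

write g with unknown coordinates in the stated basis and equate coefficients in (K − (-3/2)·I) g = f
solving from the highest basis element down gives g = 6 + (8/9)cos x - sin x
check: K g = 0
so K g − (-3/2)·g = 9 + (4/3)cos x - (3/2)sin x = f ✓


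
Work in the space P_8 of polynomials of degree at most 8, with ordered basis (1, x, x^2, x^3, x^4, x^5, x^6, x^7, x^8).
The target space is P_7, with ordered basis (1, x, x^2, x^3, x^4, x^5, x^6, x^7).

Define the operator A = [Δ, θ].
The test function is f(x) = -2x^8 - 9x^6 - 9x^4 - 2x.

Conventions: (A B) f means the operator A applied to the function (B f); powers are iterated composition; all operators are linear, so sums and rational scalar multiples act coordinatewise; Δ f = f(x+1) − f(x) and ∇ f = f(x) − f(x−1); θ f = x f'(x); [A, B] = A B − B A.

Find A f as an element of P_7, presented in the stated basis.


the image equals g(x) = -16x^7 - 112x^6 - 390x^5 - 830x^4 - 1136x^3 - 984x^2 - 490x - 108

θ f = -16x^8 - 54x^6 - 36x^4 - 2x
Δ θ f = -128x^7 - 448x^6 - 1220x^5 - 1930x^4 - 2120x^3 - 1474x^2 - 596x - 108
Δ f = -16x^7 - 56x^6 - 166x^5 - 275x^4 - 328x^3 - 245x^2 - 106x - 22
θ Δ f = -112x^7 - 336x^6 - 830x^5 - 1100x^4 - 984x^3 - 490x^2 - 106x
[Δ, θ] f = -16x^7 - 112x^6 - 390x^5 - 830x^4 - 1136x^3 - 984x^2 - 490x - 108


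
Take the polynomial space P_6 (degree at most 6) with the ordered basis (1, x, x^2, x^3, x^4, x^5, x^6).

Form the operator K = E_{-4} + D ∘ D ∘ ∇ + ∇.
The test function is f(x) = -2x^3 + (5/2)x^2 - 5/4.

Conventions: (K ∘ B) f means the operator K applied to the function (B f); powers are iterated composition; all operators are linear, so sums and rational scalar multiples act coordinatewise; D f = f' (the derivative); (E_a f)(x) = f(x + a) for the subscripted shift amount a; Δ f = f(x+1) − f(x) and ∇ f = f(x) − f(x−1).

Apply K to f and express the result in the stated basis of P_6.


E_{-4} f = -2x^3 + (53/2)x^2 - 116x + 667/4
∇ f = -6x^2 + 11x - 9/2
D ∇ f = -12x + 11
D D ∇ f = -12
∇ f = -6x^2 + 11x - 9/2
(E_{-4} + D ∘ D ∘ ∇ + ∇) f = -2x^3 + (41/2)x^2 - 105x + 601/4

the image equals g(x) = -2x^3 + (41/2)x^2 - 105x + 601/4


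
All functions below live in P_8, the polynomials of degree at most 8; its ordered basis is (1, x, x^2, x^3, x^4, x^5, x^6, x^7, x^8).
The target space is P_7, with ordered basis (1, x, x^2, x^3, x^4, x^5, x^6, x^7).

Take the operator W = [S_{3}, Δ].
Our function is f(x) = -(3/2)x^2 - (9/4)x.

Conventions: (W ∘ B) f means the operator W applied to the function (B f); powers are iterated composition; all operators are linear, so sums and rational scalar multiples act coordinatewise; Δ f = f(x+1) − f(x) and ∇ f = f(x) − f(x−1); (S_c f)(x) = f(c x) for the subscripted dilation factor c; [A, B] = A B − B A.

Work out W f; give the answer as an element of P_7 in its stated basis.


the image equals g(x) = 18x + 33/2

Δ f = -3x - 15/4
S_{3} Δ f = -9x - 15/4
S_{3} f = -(27/2)x^2 - (27/4)x
Δ S_{3} f = -27x - 81/4
[S_{3}, Δ] f = 18x + 33/2


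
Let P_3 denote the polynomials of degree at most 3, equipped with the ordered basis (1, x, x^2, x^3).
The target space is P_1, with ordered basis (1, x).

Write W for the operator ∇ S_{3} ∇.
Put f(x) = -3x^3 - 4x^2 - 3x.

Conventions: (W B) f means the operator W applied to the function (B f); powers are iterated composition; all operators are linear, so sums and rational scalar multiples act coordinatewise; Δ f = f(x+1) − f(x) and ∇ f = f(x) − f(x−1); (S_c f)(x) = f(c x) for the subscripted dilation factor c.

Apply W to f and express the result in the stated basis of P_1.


∇ f = -9x^2 + x - 2
S_{3} ∇ f = -81x^2 + 3x - 2
∇ S_{3} ∇ f = -162x + 84

the image equals g(x) = -162x + 84


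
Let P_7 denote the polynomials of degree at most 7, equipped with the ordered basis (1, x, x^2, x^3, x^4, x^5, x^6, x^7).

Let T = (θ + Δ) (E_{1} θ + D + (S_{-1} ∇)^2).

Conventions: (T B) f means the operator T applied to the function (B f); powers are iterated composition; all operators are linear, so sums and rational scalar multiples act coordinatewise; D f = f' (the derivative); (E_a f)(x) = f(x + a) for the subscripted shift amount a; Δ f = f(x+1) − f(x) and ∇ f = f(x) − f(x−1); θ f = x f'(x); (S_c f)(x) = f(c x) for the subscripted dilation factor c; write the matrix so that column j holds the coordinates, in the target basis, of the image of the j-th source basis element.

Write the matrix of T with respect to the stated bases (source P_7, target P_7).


the matrix is [[0, 1, 8, 18, 52, 130, 324, 770]; [0, 1, 10, 36, 116, 350, 1002, 2744]; [0, 0, 4, 33, 108, 420, 1350, 4326]; [0, 0, 0, 9, 76, 260, 1140, 3920]; [0, 0, 0, 0, 16, 145, 540, 2590]; [0, 0, 0, 0, 0, 25, 246, 1008]; [0, 0, 0, 0, 0, 0, 36, 385]; [0, 0, 0, 0, 0, 0, 0, 49]] (rows listed top to bottom)

image of 1: 0
image of x: x + 1
image of x^2: 4x^2 + 10x + 8
image of x^3: 9x^3 + 33x^2 + 36x + 18
image of x^4: 16x^4 + 76x^3 + 108x^2 + 116x + 52
image of x^5: 25x^5 + 145x^4 + 260x^3 + 420x^2 + 350x + 130
image of x^6: 36x^6 + 246x^5 + 540x^4 + 1140x^3 + 1350x^2 + 1002x + 324
image of x^7: 49x^7 + 385x^6 + 1008x^5 + 2590x^4 + 3920x^3 + 4326x^2 + 2744x + 770
each image's coordinates form column j of the matrix


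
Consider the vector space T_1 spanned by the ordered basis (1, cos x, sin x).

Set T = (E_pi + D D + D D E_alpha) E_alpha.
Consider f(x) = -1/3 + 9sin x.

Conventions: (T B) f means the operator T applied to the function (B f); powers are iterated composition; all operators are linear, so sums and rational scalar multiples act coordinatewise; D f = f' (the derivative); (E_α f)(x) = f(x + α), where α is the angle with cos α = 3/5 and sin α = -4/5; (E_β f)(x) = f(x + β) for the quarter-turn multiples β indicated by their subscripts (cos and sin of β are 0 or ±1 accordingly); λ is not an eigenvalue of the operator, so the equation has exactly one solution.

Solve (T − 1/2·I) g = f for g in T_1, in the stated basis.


write g with unknown coordinates in the stated basis and equate coefficients in (T − 1/2·I) g = f
solving from the highest basis element down gives g = -2/3 - (2304/857)cos x - (1278/857)sin x
check: T g = -2/3 - (1152/857)cos x + (7074/857)sin x
so T g − 1/2·g = -1/3 + 9sin x = f ✓

the result is g(x) = -2/3 - (2304/857)cos x - (1278/857)sin x


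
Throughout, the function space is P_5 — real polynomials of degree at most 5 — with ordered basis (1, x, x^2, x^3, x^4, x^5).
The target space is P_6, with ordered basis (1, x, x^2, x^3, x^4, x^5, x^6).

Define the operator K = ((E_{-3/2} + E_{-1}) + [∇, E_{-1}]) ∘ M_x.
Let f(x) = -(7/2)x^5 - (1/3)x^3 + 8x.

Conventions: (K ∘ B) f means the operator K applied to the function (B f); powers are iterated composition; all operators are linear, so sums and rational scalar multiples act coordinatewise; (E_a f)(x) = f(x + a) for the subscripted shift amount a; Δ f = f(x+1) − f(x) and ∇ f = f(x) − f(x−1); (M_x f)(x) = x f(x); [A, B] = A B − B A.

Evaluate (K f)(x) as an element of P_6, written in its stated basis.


M_x f = -(7/2)x^6 - (1/3)x^4 + 8x^2
E_{-3/2} M_x f = -(7/2)x^6 + (63/2)x^5 - (2843/24)x^4 + (953/4)x^3 - (8393/32)x^2 + (4479/32)x - 3015/128
E_{-1} M_x f = -(7/2)x^6 + 21x^5 - (317/6)x^4 + (214/3)x^3 - (93/2)x^2 + (19/3)x + 25/6
(E_{-3/2} + E_{-1}) M_x f = -7x^6 + (105/2)x^5 - (4111/24)x^4 + (3715/12)x^3 - (9881/32)x^2 + (14045/96)x - 7445/384
E_{-1} M_x f = -(7/2)x^6 + 21x^5 - (317/6)x^4 + (214/3)x^3 - (93/2)x^2 + (19/3)x + 25/6
∇ E_{-1} M_x f = -21x^5 + (315/2)x^4 - (1474/3)x^3 + (1587/2)x^2 - (1933/3)x + 403/2
∇ M_x f = -21x^5 + (105/2)x^4 - (214/3)x^3 + (109/2)x^2 - (19/3)x - 25/6
E_{-1} ∇ M_x f = -21x^5 + (315/2)x^4 - (1474/3)x^3 + (1587/2)x^2 - (1933/3)x + 403/2
[∇, E_{-1}] M_x f = 0
((E_{-3/2} + E_{-1}) + [∇, E_{-1}]) M_x f = -7x^6 + (105/2)x^5 - (4111/24)x^4 + (3715/12)x^3 - (9881/32)x^2 + (14045/96)x - 7445/384

the result is g(x) = -7x^6 + (105/2)x^5 - (4111/24)x^4 + (3715/12)x^3 - (9881/32)x^2 + (14045/96)x - 7445/384


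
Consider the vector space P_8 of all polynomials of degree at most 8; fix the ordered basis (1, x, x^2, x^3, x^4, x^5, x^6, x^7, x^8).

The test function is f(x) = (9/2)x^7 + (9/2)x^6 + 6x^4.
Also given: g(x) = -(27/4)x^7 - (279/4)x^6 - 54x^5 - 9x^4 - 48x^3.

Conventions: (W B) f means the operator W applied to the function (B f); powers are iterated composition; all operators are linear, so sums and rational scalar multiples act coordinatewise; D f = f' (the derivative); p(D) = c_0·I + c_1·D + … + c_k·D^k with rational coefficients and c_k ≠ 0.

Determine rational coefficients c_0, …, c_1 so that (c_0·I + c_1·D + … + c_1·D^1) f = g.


D^0 f = (9/2)x^7 + (9/2)x^6 + 6x^4
D^1 f = (63/2)x^6 + 27x^5 + 24x^3
matching coefficients of g against c_0 f + c_1 Df + … from the top degree down determines the c_i
solution: c_0 = -3/2, c_1 = -2

c_0 = -3/2, c_1 = -2


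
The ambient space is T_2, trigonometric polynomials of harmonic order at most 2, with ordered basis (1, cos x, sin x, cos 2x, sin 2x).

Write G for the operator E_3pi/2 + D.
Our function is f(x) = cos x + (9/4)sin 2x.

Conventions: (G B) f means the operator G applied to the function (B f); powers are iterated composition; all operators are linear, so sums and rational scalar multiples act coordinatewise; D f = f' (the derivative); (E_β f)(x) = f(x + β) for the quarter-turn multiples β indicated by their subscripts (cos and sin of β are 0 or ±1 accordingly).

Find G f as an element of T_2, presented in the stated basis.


the result is g(x) = (9/2)cos 2x - (9/4)sin 2x

E_3pi/2 f = sin x - (9/4)sin 2x
D f = -sin x + (9/2)cos 2x
(E_3pi/2 + D) f = (9/2)cos 2x - (9/4)sin 2x


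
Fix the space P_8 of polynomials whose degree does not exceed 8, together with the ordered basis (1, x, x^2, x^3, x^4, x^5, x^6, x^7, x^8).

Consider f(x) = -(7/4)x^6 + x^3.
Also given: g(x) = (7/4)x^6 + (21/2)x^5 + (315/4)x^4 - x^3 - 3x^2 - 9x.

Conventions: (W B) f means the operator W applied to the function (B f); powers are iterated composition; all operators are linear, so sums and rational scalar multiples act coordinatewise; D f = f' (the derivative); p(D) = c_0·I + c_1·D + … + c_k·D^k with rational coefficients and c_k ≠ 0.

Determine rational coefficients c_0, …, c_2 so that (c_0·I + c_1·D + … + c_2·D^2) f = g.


D^0 f = -(7/4)x^6 + x^3
D^1 f = -(21/2)x^5 + 3x^2
D^2 f = -(105/2)x^4 + 6x
matching coefficients of g against c_0 f + c_1 Df + … from the top degree down determines the c_i
solution: c_0 = -1, c_1 = -1, c_2 = -3/2

c_0 = -1, c_1 = -1, c_2 = -3/2


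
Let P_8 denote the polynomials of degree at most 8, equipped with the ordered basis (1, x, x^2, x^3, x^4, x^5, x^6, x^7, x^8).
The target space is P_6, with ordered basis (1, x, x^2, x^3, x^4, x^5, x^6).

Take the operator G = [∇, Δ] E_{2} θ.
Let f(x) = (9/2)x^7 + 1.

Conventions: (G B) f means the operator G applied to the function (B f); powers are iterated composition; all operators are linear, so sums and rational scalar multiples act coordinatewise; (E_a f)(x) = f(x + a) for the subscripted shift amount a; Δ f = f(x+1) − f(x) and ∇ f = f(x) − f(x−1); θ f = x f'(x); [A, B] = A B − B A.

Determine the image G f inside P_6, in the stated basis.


θ f = (63/2)x^7
E_{2} θ f = (63/2)x^7 + 441x^6 + 2646x^5 + 8820x^4 + 17640x^3 + 21168x^2 + 14112x + 4032
Δ (E_{2} θ) f = (441/2)x^6 + (6615/2)x^5 + (41895/2)x^4 + (143325/2)x^3 + (279153/2)x^2 + (293265/2)x + 129717/2
∇ Δ (E_{2} θ) f = 1323x^5 + 13230x^4 + 55125x^3 + 119070x^2 + 132741x + 60858
∇ (E_{2} θ) f = (441/2)x^6 + (3969/2)x^5 + (15435/2)x^4 + (33075/2)x^3 + (41013/2)x^2 + (27783/2)x + 8001/2
Δ ∇ (E_{2} θ) f = 1323x^5 + 13230x^4 + 55125x^3 + 119070x^2 + 132741x + 60858
[∇, Δ] (E_{2} θ) f = 0

g(x) = 0


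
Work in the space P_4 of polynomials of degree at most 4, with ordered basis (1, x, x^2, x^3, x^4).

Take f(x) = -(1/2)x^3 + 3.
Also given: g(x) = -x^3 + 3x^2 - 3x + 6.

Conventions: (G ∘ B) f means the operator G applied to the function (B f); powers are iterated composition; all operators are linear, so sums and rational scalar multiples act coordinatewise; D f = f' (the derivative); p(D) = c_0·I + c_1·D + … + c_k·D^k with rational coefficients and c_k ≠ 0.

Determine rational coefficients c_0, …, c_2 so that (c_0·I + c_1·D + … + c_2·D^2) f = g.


c_0 = 2, c_1 = -2, c_2 = 1

D^0 f = -(1/2)x^3 + 3
D^1 f = -(3/2)x^2
D^2 f = -3x
matching coefficients of g against c_0 f + c_1 Df + … from the top degree down determines the c_i
solution: c_0 = 2, c_1 = -2, c_2 = 1


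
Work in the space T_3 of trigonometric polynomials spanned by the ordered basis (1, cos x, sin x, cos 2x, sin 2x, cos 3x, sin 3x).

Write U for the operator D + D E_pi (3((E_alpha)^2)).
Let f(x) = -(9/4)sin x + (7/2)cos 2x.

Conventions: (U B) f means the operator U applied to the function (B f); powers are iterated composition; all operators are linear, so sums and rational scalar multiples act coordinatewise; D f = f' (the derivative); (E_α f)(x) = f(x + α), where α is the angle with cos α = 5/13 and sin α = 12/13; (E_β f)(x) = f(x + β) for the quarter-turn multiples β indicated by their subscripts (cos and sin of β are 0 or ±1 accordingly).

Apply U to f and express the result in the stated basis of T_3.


D f = -(9/4)cos x - 7sin 2x
E_alpha f = -(27/13)cos x - (45/52)sin x - (833/338)cos 2x - (420/169)sin 2x
E_alpha E_alpha f = -(270/169)cos x + (1071/676)sin x - (1673/57122)cos 2x + (99960/28561)sin 2x
(3((E_alpha)^2)) f = -(810/169)cos x + (3213/676)sin x - (5019/57122)cos 2x + (299880/28561)sin 2x
E_pi (3((E_alpha)^2)) f = (810/169)cos x - (3213/676)sin x - (5019/57122)cos 2x + (299880/28561)sin 2x
D E_pi (3((E_alpha)^2)) f = -(3213/676)cos x - (810/169)sin x + (599760/28561)cos 2x + (5019/28561)sin 2x
(D + D E_pi (3((E_alpha)^2))) f = -(2367/338)cos x - (810/169)sin x + (599760/28561)cos 2x - (194908/28561)sin 2x

the image equals g(x) = -(2367/338)cos x - (810/169)sin x + (599760/28561)cos 2x - (194908/28561)sin 2x


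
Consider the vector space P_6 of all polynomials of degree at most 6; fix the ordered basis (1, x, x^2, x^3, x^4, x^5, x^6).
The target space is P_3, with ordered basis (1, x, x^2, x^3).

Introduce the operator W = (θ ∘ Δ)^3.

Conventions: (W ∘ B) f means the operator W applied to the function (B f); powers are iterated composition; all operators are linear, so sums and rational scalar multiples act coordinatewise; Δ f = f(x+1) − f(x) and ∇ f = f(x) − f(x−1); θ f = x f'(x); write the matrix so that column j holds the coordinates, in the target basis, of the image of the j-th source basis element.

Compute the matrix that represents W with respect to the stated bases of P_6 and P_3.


the matrix is [[0, 0, 0, 0, 0, 0, 0]; [0, 0, 0, 0, 144, 1560, 10620]; [0, 0, 0, 0, 0, 1440, 16920]; [0, 0, 0, 0, 0, 0, 7200]] (rows listed top to bottom)

image of 1: 0
image of x: 0
image of x^2: 0
image of x^3: 0
image of x^4: 144x
image of x^5: 1440x^2 + 1560x
image of x^6: 7200x^3 + 16920x^2 + 10620x
each image's coordinates form column j of the matrix


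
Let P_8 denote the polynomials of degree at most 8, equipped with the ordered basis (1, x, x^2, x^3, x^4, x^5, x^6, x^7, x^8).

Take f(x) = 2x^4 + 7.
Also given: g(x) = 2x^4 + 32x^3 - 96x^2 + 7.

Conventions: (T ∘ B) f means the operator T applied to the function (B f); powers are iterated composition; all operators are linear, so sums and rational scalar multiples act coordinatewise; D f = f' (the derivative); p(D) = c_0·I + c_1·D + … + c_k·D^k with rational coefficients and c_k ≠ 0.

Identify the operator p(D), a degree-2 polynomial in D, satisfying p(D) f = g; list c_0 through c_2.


D^0 f = 2x^4 + 7
D^1 f = 8x^3
D^2 f = 24x^2
matching coefficients of g against c_0 f + c_1 Df + … from the top degree down determines the c_i
solution: c_0 = 1, c_1 = 4, c_2 = -4

c_0 = 1, c_1 = 4, c_2 = -4


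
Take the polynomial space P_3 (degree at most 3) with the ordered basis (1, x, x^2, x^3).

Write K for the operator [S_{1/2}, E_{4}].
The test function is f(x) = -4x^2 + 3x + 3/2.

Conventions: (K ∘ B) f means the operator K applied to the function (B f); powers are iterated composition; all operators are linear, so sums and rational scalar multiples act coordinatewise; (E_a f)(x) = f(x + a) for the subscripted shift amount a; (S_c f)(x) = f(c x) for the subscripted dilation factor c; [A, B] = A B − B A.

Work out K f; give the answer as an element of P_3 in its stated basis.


the result is g(x) = -8x - 42

E_{4} f = -4x^2 - 29x - 101/2
S_{1/2} E_{4} f = -x^2 - (29/2)x - 101/2
S_{1/2} f = -x^2 + (3/2)x + 3/2
E_{4} S_{1/2} f = -x^2 - (13/2)x - 17/2
[S_{1/2}, E_{4}] f = -8x - 42


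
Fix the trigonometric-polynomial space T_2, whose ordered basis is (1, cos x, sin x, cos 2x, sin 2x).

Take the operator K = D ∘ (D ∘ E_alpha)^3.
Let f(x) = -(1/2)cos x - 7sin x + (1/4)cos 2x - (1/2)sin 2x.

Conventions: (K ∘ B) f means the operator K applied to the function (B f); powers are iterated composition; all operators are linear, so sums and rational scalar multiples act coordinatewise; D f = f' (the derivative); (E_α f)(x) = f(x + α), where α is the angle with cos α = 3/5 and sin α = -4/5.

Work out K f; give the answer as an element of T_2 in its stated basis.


the image equals g(x) = (733/250)cos x + (797/125)sin x - (35356/15625)cos 2x - (135208/15625)sin 2x

E_alpha f = (53/10)cos x - (23/5)sin x + (41/100)cos 2x + (19/50)sin 2x
D E_alpha f = -(23/5)cos x - (53/10)sin x + (19/25)cos 2x - (41/50)sin 2x
E_alpha (D ∘ E_alpha) f = (37/25)cos x - (343/50)sin x + (359/625)cos 2x + (1199/1250)sin 2x
D E_alpha (D ∘ E_alpha) f = -(343/50)cos x - (37/25)sin x + (1199/625)cos 2x - (718/625)sin 2x
E_alpha (D ∘ E_alpha) (D ∘ E_alpha) f = -(733/250)cos x - (797/125)sin x + (8839/15625)cos 2x + (33802/15625)sin 2x
D E_alpha (D ∘ E_alpha) (D ∘ E_alpha) f = -(797/125)cos x + (733/250)sin x + (67604/15625)cos 2x - (17678/15625)sin 2x
D (D ∘ E_alpha)^3 f = (733/250)cos x + (797/125)sin x - (35356/15625)cos 2x - (135208/15625)sin 2x


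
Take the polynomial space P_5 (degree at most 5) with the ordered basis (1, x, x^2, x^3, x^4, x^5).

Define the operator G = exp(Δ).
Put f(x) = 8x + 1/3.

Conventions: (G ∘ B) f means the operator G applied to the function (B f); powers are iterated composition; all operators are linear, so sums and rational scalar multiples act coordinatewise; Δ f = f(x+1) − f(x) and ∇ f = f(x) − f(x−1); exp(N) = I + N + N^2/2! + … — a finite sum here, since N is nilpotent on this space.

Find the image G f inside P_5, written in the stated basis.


order-1 term: 8
the series for exp(Δ) f terminates at order 1
exp(Δ) f = 8x + 25/3

the image equals g(x) = 8x + 25/3


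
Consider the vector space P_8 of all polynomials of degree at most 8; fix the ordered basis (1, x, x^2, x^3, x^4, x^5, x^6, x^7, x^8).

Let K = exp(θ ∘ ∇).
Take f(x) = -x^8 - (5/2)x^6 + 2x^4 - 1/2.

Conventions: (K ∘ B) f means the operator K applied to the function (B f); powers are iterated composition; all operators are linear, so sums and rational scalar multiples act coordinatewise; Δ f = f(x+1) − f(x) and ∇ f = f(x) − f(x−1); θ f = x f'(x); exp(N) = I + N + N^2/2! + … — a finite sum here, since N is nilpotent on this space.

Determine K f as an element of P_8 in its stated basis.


the result is g(x) = -x^8 - 56x^7 - (2021/2)x^6 - 6655x^5 - 10958x^4 + 14271x^3 + 10121x^2 - (48733/6)x - 1/2

order-1 term: -56x^7 + 168x^6 - 355x^5 + 430x^4 - 294x^3 + 107x^2 - 15x
order-2 term: -1176x^6 + 5460x^5 - 12510x^4 + 15885x^3 - 10708x^2 + (5991/2)x
order-3 term: -11760x^5 + 59920x^4 - 128160x^3 + 129970x^2 - (153467/3)x
order-4 term: -58800x^4 + 267960x^3 - 430800x^2 + 235725x
order-5 term: -141120x^3 + 462672x^2 - 380136x
order-6 term: -141120x^2 + 224784x
order-7 term: -40320x
the series for exp(θ ∘ ∇) f terminates at order 7
exp(θ ∘ ∇) f = -x^8 - 56x^7 - (2021/2)x^6 - 6655x^5 - 10958x^4 + 14271x^3 + 10121x^2 - (48733/6)x - 1/2


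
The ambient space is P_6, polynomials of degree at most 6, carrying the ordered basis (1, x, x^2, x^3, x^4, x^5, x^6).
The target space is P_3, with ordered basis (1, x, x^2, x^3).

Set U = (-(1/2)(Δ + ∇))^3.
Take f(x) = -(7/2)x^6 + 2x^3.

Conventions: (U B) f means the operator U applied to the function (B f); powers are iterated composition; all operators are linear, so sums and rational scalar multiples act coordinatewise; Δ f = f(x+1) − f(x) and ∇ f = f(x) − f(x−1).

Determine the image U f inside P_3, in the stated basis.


Δ f = -21x^5 - (105/2)x^4 - 70x^3 - (93/2)x^2 - 15x - 3/2
∇ f = -21x^5 + (105/2)x^4 - 70x^3 + (117/2)x^2 - 27x + 11/2
(Δ + ∇) f = -42x^5 - 140x^3 + 12x^2 - 42x + 4
(-(1/2)(Δ + ∇)) f = 21x^5 + 70x^3 - 6x^2 + 21x - 2
Δ (-(1/2)(Δ + ∇)) f = 105x^4 + 210x^3 + 420x^2 + 303x + 106
∇ (-(1/2)(Δ + ∇)) f = 105x^4 - 210x^3 + 420x^2 - 327x + 118
(Δ + ∇) (-(1/2)(Δ + ∇)) f = 210x^4 + 840x^2 - 24x + 224
(-(1/2)(Δ + ∇)) (-(1/2)(Δ + ∇)) f = -105x^4 - 420x^2 + 12x - 112
Δ (-(1/2)(Δ + ∇)) (-(1/2)(Δ + ∇)) f = -420x^3 - 630x^2 - 1260x - 513
∇ (-(1/2)(Δ + ∇)) (-(1/2)(Δ + ∇)) f = -420x^3 + 630x^2 - 1260x + 537
(Δ + ∇) (-(1/2)(Δ + ∇)) (-(1/2)(Δ + ∇)) f = -840x^3 - 2520x + 24
(-(1/2)(Δ + ∇)) (-(1/2)(Δ + ∇)) (-(1/2)(Δ + ∇)) f = 420x^3 + 1260x - 12

the image equals g(x) = 420x^3 + 1260x - 12


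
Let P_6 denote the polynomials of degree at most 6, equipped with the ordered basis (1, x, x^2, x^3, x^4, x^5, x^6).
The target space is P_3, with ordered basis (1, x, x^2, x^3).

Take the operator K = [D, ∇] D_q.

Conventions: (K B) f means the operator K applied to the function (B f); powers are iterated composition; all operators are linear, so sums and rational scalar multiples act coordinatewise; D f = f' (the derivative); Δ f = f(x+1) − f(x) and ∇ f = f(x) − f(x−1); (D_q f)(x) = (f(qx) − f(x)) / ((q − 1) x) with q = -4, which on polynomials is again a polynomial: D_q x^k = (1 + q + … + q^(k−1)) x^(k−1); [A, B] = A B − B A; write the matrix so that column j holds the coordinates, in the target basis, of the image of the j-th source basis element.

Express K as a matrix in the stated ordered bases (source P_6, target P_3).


the matrix is [[0, 0, 0, 0, 0, 0, 0]; [0, 0, 0, 0, 0, 0, 0]; [0, 0, 0, 0, 0, 0, 0]; [0, 0, 0, 0, 0, 0, 0]] (rows listed top to bottom)

image of 1: 0
image of x: 0
image of x^2: 0
image of x^3: 0
image of x^4: 0
image of x^5: 0
image of x^6: 0
each image's coordinates form column j of the matrix


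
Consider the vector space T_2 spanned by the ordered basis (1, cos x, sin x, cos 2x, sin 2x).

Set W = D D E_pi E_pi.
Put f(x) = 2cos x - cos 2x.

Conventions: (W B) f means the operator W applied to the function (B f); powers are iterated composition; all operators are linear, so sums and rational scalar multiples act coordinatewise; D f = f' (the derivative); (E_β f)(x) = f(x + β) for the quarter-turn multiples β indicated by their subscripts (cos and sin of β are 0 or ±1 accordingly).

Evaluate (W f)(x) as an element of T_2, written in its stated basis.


the result is g(x) = -2cos x + 4cos 2x

E_pi f = -2cos x - cos 2x
E_pi E_pi f = 2cos x - cos 2x
D E_pi E_pi f = -2sin x + 2sin 2x
D (D E_pi E_pi) f = -2cos x + 4cos 2x


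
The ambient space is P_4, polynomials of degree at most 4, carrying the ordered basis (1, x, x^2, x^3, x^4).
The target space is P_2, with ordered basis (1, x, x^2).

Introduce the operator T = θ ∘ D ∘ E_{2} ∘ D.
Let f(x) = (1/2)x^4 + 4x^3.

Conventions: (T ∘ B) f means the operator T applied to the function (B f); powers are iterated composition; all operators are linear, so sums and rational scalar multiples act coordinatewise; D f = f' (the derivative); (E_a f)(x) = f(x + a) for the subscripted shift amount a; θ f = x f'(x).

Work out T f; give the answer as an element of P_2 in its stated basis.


D f = 2x^3 + 12x^2
E_{2} D f = 2x^3 + 24x^2 + 72x + 64
D E_{2} D f = 6x^2 + 48x + 72
θ D E_{2} D f = 12x^2 + 48x

the image equals g(x) = 12x^2 + 48x


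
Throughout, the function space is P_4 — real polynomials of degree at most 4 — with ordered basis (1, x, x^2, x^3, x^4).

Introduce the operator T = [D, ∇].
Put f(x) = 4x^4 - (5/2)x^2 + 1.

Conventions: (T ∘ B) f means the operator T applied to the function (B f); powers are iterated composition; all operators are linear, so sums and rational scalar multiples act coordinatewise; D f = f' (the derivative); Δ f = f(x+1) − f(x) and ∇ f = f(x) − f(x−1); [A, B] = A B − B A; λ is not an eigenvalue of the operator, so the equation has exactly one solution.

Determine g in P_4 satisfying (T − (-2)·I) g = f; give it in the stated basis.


write g with unknown coordinates in the stated basis and equate coefficients in (T − (-2)·I) g = f
solving from the highest basis element down gives g = 2x^4 - (5/4)x^2 + 1/2
check: T g = 0
so T g − (-2)·g = 4x^4 - (5/2)x^2 + 1 = f ✓

g(x) = 2x^4 - (5/4)x^2 + 1/2


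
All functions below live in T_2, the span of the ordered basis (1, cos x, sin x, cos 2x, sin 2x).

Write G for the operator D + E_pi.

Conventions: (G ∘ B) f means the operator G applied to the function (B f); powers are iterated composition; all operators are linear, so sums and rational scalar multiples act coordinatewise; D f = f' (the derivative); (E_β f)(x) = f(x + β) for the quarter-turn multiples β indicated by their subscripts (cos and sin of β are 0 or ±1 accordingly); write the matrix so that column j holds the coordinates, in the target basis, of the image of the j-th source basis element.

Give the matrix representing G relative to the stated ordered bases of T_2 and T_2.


image of 1: 1
image of cos x: -cos x - sin x
image of sin x: cos x - sin x
image of cos 2x: cos 2x - 2sin 2x
image of sin 2x: 2cos 2x + sin 2x
each image's coordinates form column j of the matrix

the matrix is [[1, 0, 0, 0, 0]; [0, -1, 1, 0, 0]; [0, -1, -1, 0, 0]; [0, 0, 0, 1, 2]; [0, 0, 0, -2, 1]] (rows listed top to bottom)
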